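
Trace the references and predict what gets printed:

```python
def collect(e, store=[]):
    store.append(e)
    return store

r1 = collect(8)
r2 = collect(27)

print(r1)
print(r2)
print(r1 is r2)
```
[8, 27]
[8, 27]
True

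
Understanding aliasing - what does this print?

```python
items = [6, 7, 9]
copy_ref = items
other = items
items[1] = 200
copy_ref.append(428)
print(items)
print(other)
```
[6, 200, 9, 428]
[6, 200, 9, 428]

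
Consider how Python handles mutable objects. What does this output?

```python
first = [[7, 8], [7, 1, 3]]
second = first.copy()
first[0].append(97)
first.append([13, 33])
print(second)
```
[[7, 8, 97], [7, 1, 3]]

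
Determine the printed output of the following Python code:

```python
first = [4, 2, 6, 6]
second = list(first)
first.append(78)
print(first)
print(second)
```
[4, 2, 6, 6, 78]
[4, 2, 6, 6]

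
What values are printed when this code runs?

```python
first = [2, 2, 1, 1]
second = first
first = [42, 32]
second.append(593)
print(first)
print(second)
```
[42, 32]
[2, 2, 1, 1, 593]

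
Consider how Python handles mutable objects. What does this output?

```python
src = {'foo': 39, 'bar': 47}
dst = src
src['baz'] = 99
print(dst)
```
{'foo': 39, 'bar': 47, 'baz': 99}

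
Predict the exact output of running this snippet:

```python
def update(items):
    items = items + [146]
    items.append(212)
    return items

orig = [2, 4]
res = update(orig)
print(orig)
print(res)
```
[2, 4]
[2, 4, 146, 212]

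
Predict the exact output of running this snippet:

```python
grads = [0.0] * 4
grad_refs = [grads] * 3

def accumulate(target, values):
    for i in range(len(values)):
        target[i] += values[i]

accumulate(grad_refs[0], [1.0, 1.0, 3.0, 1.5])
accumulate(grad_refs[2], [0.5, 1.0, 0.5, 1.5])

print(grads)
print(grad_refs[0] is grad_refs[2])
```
[1.5, 2.0, 3.5, 3.0]
True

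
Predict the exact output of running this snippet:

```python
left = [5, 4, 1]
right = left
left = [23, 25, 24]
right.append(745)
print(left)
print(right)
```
[23, 25, 24]
[5, 4, 1, 745]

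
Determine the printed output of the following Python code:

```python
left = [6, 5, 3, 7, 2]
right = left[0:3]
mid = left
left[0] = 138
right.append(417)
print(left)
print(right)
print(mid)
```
[138, 5, 3, 7, 2]
[6, 5, 3, 417]
[138, 5, 3, 7, 2]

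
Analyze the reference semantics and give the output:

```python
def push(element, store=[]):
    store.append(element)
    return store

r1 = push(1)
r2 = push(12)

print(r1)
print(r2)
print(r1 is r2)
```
[1, 12]
[1, 12]
True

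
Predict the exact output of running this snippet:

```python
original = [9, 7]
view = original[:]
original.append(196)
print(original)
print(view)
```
[9, 7, 196]
[9, 7]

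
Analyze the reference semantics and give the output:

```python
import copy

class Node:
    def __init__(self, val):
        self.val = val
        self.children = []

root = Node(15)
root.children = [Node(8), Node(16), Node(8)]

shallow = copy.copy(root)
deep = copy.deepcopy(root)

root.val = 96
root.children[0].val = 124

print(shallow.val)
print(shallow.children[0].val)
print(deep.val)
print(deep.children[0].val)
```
15
124
15
8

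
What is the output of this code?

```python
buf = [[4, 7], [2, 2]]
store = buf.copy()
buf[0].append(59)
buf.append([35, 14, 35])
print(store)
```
[[4, 7, 59], [2, 2]]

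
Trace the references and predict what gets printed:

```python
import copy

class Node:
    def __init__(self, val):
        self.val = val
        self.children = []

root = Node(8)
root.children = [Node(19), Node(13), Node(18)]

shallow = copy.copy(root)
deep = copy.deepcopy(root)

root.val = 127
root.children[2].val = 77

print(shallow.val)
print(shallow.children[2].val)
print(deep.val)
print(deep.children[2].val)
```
8
77
8
18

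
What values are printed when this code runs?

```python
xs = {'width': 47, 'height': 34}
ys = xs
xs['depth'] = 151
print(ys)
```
{'width': 47, 'height': 34, 'depth': 151}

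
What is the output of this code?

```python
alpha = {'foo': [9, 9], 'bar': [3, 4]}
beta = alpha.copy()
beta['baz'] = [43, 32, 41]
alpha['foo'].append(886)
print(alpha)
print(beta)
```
{'foo': [9, 9, 886], 'bar': [3, 4]}
{'foo': [9, 9, 886], 'bar': [3, 4], 'baz': [43, 32, 41]}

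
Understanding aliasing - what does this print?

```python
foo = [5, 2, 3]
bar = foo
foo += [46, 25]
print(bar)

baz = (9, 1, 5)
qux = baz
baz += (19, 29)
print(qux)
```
[5, 2, 3, 46, 25]
(9, 1, 5)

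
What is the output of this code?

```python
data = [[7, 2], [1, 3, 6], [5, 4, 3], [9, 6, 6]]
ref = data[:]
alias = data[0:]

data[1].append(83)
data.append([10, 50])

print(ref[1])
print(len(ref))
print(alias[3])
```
[1, 3, 6, 83]
4
[9, 6, 6]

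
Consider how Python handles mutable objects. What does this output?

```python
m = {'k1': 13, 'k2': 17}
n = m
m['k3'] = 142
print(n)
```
{'k1': 13, 'k2': 17, 'k3': 142}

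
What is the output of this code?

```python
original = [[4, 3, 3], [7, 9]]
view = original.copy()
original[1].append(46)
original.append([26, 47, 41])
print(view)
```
[[4, 3, 3], [7, 9, 46]]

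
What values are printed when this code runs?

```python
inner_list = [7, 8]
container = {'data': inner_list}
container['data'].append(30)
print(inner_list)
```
[7, 8, 30]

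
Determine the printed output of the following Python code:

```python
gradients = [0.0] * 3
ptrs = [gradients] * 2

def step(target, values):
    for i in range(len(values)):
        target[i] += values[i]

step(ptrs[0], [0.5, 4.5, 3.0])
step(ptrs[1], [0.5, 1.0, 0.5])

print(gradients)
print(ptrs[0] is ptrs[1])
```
[1.0, 5.5, 3.5]
True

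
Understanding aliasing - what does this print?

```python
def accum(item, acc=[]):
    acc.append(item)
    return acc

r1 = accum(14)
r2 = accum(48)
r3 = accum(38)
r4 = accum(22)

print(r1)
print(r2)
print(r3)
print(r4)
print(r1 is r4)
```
[14, 48, 38, 22]
[14, 48, 38, 22]
[14, 48, 38, 22]
[14, 48, 38, 22]
True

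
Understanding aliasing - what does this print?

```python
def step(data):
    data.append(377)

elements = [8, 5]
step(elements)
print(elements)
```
[8, 5, 377]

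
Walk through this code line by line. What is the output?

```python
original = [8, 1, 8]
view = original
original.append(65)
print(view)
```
[8, 1, 8, 65]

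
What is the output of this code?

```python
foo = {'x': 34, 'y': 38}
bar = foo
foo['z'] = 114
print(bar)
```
{'x': 34, 'y': 38, 'z': 114}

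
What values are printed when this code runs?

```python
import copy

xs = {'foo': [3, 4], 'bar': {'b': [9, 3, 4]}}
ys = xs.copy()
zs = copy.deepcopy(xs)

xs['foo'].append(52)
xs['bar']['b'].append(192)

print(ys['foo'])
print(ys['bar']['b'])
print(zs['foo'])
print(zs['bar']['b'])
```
[3, 4, 52]
[9, 3, 4, 192]
[3, 4]
[9, 3, 4]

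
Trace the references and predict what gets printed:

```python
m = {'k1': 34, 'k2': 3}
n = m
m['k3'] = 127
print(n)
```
{'k1': 34, 'k2': 3, 'k3': 127}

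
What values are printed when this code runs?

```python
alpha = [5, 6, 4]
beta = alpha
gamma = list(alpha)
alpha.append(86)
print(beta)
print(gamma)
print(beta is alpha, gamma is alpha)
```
[5, 6, 4, 86]
[5, 6, 4]
True False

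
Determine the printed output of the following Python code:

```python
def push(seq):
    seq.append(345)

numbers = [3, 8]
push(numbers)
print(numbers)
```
[3, 8, 345]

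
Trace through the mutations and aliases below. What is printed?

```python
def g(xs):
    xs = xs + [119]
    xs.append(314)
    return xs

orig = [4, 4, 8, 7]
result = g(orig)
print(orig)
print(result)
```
[4, 4, 8, 7]
[4, 4, 8, 7, 119, 314]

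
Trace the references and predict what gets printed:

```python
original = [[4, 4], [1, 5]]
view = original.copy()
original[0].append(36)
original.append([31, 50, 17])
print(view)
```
[[4, 4, 36], [1, 5]]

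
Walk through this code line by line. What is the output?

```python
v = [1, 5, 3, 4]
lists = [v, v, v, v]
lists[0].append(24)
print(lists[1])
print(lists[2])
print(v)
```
[1, 5, 3, 4, 24]
[1, 5, 3, 4, 24]
[1, 5, 3, 4, 24]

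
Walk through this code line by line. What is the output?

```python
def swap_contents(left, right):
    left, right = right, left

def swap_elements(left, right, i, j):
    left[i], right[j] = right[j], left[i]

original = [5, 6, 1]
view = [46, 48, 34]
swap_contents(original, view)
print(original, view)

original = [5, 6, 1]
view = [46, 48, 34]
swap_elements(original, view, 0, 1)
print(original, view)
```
[5, 6, 1] [46, 48, 34]
[48, 6, 1] [46, 5, 34]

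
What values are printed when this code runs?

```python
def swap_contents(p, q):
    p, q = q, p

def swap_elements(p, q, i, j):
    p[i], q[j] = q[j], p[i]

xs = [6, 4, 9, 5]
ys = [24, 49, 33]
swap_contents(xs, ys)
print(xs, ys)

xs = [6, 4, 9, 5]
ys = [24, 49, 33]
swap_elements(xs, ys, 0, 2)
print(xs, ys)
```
[6, 4, 9, 5] [24, 49, 33]
[33, 4, 9, 5] [24, 49, 6]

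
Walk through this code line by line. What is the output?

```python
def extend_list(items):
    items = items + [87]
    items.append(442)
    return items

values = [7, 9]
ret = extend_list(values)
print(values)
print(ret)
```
[7, 9]
[7, 9, 87, 442]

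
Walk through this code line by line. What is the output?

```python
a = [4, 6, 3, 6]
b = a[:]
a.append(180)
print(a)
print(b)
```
[4, 6, 3, 6, 180]
[4, 6, 3, 6]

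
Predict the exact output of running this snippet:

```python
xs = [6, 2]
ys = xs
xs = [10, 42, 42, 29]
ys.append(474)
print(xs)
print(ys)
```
[10, 42, 42, 29]
[6, 2, 474]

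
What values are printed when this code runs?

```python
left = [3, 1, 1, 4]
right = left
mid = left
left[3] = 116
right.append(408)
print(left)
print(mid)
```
[3, 1, 1, 116, 408]
[3, 1, 1, 116, 408]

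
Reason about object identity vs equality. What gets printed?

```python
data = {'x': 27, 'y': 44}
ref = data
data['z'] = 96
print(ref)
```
{'x': 27, 'y': 44, 'z': 96}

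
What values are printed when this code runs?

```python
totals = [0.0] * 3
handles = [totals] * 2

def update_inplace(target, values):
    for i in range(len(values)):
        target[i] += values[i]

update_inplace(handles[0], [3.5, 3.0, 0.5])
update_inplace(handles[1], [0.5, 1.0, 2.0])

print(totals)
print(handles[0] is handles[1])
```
[4.0, 4.0, 2.5]
True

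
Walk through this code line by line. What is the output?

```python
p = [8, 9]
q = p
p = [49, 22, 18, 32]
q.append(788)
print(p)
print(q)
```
[49, 22, 18, 32]
[8, 9, 788]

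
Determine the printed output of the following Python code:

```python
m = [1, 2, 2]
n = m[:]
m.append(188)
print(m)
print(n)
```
[1, 2, 2, 188]
[1, 2, 2]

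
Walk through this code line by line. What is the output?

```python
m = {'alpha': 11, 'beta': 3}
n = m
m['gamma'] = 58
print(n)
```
{'alpha': 11, 'beta': 3, 'gamma': 58}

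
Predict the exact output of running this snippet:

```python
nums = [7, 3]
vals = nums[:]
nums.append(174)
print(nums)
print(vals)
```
[7, 3, 174]
[7, 3]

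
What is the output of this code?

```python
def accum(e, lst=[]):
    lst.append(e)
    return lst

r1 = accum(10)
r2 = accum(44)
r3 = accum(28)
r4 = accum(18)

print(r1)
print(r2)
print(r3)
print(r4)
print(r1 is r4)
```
[10, 44, 28, 18]
[10, 44, 28, 18]
[10, 44, 28, 18]
[10, 44, 28, 18]
True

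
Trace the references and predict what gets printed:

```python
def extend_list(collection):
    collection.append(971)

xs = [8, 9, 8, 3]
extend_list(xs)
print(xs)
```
[8, 9, 8, 3, 971]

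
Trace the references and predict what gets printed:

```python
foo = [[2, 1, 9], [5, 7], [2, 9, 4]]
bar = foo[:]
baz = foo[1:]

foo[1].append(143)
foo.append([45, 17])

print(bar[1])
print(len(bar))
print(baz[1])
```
[5, 7, 143]
3
[2, 9, 4]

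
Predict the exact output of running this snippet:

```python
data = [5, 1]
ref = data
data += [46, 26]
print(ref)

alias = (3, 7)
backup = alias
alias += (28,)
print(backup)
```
[5, 1, 46, 26]
(3, 7)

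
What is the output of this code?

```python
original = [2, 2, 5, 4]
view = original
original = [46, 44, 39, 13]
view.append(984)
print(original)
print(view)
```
[46, 44, 39, 13]
[2, 2, 5, 4, 984]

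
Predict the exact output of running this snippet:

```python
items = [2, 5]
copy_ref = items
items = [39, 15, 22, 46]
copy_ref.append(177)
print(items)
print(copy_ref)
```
[39, 15, 22, 46]
[2, 5, 177]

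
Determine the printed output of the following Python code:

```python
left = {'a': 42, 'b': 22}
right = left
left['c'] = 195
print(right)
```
{'a': 42, 'b': 22, 'c': 195}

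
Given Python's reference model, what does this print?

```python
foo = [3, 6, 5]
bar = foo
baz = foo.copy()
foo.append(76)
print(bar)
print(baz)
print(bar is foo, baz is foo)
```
[3, 6, 5, 76]
[3, 6, 5]
True False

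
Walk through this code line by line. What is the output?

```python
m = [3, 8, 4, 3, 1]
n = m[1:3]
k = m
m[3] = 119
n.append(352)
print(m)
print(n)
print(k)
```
[3, 8, 4, 119, 1]
[8, 4, 352]
[3, 8, 4, 119, 1]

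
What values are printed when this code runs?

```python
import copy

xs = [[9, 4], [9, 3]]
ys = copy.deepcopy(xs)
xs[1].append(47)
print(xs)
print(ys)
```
[[9, 4], [9, 3, 47]]
[[9, 4], [9, 3]]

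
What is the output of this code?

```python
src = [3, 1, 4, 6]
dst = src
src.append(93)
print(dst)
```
[3, 1, 4, 6, 93]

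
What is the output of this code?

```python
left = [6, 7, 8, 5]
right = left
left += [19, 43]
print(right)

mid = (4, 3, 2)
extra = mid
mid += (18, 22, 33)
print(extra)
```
[6, 7, 8, 5, 19, 43]
(4, 3, 2)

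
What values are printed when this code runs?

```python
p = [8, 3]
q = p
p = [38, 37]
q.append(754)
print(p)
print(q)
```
[38, 37]
[8, 3, 754]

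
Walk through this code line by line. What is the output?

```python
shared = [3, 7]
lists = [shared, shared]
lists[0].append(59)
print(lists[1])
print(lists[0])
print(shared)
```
[3, 7, 59]
[3, 7, 59]
[3, 7, 59]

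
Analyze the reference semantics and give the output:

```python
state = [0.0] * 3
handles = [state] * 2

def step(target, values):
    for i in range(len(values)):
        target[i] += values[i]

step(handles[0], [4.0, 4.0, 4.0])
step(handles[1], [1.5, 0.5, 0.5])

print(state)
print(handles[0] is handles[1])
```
[5.5, 4.5, 4.5]
True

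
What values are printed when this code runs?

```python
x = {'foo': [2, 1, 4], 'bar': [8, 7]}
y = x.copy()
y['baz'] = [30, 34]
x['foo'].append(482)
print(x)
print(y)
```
{'foo': [2, 1, 4, 482], 'bar': [8, 7]}
{'foo': [2, 1, 4, 482], 'bar': [8, 7], 'baz': [30, 34]}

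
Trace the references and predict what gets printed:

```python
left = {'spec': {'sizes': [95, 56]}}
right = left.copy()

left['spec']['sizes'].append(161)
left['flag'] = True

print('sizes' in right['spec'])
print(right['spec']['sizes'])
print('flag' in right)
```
True
[95, 56, 161]
False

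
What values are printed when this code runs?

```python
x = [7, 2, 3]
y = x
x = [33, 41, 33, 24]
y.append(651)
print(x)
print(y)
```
[33, 41, 33, 24]
[7, 2, 3, 651]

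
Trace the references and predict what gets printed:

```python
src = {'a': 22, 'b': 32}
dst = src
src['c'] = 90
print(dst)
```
{'a': 22, 'b': 32, 'c': 90}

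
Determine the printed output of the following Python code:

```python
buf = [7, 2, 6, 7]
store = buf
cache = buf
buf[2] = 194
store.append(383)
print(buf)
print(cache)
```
[7, 2, 194, 7, 383]
[7, 2, 194, 7, 383]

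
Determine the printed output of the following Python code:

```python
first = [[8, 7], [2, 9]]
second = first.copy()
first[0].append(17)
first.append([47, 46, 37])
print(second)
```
[[8, 7, 17], [2, 9]]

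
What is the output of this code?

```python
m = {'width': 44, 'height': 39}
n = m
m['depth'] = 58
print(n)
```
{'width': 44, 'height': 39, 'depth': 58}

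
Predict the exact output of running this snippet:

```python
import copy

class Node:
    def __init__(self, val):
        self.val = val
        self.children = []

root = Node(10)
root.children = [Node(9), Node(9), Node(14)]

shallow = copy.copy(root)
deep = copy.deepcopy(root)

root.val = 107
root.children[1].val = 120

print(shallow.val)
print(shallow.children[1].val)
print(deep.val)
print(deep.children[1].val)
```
10
120
10
9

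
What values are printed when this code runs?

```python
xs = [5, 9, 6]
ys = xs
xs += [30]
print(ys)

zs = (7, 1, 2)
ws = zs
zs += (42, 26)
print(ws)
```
[5, 9, 6, 30]
(7, 1, 2)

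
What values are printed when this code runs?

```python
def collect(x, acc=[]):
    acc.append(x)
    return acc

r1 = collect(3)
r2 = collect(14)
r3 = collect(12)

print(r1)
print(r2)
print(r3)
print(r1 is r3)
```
[3, 14, 12]
[3, 14, 12]
[3, 14, 12]
True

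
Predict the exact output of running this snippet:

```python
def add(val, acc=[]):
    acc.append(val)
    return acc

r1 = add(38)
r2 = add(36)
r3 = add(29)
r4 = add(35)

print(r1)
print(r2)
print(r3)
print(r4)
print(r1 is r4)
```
[38, 36, 29, 35]
[38, 36, 29, 35]
[38, 36, 29, 35]
[38, 36, 29, 35]
True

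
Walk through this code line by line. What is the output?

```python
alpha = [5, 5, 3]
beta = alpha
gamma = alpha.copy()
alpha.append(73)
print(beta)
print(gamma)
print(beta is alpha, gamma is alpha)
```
[5, 5, 3, 73]
[5, 5, 3]
True False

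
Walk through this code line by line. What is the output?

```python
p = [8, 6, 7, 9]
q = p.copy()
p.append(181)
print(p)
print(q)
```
[8, 6, 7, 9, 181]
[8, 6, 7, 9]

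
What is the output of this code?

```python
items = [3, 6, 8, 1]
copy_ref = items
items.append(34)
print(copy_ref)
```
[3, 6, 8, 1, 34]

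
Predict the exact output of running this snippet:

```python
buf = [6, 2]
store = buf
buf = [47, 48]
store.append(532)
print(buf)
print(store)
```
[47, 48]
[6, 2, 532]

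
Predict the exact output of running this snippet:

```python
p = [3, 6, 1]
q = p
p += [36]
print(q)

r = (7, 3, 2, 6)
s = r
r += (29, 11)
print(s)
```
[3, 6, 1, 36]
(7, 3, 2, 6)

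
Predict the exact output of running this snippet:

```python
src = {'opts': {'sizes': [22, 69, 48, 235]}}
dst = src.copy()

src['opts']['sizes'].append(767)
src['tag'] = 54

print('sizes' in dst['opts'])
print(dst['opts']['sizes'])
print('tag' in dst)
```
True
[22, 69, 48, 235, 767]
False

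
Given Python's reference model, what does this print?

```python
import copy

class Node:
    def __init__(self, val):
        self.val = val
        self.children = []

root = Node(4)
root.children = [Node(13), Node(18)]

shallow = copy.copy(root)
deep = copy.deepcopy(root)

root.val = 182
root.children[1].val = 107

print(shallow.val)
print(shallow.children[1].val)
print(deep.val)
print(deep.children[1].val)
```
4
107
4
18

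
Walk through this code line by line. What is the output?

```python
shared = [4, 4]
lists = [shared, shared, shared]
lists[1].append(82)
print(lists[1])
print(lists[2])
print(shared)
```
[4, 4, 82]
[4, 4, 82]
[4, 4, 82]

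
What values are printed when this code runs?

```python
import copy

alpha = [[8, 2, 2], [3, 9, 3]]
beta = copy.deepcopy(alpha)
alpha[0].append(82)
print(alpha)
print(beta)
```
[[8, 2, 2, 82], [3, 9, 3]]
[[8, 2, 2], [3, 9, 3]]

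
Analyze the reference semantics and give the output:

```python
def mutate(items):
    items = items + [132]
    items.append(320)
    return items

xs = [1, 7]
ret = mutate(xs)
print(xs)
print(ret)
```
[1, 7]
[1, 7, 132, 320]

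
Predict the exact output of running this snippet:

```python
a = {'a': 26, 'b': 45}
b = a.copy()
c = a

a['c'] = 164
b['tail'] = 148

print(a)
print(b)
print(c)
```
{'a': 26, 'b': 45, 'c': 164}
{'a': 26, 'b': 45, 'tail': 148}
{'a': 26, 'b': 45, 'c': 164}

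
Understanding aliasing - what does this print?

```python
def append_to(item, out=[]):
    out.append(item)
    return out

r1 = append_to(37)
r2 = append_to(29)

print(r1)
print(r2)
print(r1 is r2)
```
[37, 29]
[37, 29]
True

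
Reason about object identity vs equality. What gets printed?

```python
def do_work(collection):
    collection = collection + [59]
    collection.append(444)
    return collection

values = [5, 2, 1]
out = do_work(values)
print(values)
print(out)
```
[5, 2, 1]
[5, 2, 1, 59, 444]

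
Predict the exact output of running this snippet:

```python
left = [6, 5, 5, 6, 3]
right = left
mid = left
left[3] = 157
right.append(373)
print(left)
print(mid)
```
[6, 5, 5, 157, 3, 373]
[6, 5, 5, 157, 3, 373]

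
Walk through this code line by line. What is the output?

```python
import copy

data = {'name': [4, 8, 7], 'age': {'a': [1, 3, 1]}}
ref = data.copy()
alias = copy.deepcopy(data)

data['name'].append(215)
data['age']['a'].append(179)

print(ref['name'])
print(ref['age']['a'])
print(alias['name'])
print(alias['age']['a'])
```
[4, 8, 7, 215]
[1, 3, 1, 179]
[4, 8, 7]
[1, 3, 1]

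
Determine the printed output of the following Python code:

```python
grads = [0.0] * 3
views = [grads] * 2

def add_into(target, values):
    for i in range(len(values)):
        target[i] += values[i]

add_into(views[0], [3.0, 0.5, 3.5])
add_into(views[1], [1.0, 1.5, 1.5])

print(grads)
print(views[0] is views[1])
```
[4.0, 2.0, 5.0]
True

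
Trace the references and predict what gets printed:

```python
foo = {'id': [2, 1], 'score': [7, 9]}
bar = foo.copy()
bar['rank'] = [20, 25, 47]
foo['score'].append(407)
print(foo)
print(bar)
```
{'id': [2, 1], 'score': [7, 9, 407]}
{'id': [2, 1], 'score': [7, 9, 407], 'rank': [20, 25, 47]}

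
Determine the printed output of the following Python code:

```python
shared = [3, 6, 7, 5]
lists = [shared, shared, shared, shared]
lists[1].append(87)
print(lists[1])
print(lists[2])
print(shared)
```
[3, 6, 7, 5, 87]
[3, 6, 7, 5, 87]
[3, 6, 7, 5, 87]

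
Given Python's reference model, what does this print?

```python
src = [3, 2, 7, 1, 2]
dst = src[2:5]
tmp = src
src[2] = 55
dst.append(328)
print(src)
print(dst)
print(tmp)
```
[3, 2, 55, 1, 2]
[7, 1, 2, 328]
[3, 2, 55, 1, 2]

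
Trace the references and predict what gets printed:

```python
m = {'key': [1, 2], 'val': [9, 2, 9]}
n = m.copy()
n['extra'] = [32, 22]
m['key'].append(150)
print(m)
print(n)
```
{'key': [1, 2, 150], 'val': [9, 2, 9]}
{'key': [1, 2, 150], 'val': [9, 2, 9], 'extra': [32, 22]}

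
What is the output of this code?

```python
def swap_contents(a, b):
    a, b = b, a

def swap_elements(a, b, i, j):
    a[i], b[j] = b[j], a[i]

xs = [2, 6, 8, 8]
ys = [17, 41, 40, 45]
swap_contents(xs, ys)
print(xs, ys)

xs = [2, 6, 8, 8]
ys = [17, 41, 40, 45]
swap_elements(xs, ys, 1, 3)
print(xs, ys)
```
[2, 6, 8, 8] [17, 41, 40, 45]
[2, 45, 8, 8] [17, 41, 40, 6]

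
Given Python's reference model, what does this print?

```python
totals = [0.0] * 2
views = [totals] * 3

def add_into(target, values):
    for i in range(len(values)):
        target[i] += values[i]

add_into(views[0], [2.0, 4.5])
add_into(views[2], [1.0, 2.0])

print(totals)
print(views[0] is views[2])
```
[3.0, 6.5]
True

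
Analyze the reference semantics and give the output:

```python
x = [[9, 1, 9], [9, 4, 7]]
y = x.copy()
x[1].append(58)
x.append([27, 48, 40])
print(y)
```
[[9, 1, 9], [9, 4, 7, 58]]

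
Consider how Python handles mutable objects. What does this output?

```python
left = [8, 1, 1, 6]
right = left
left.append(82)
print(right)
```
[8, 1, 1, 6, 82]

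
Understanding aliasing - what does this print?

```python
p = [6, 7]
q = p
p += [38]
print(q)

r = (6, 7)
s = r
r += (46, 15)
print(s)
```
[6, 7, 38]
(6, 7)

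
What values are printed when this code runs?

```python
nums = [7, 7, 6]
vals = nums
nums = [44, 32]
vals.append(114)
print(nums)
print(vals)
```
[44, 32]
[7, 7, 6, 114]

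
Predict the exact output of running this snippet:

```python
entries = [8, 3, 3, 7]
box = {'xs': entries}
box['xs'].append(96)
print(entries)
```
[8, 3, 3, 7, 96]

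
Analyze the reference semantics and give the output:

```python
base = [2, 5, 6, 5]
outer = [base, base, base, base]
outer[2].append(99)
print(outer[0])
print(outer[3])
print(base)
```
[2, 5, 6, 5, 99]
[2, 5, 6, 5, 99]
[2, 5, 6, 5, 99]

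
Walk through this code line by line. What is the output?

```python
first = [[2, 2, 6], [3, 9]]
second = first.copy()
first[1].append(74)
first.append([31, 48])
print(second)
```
[[2, 2, 6], [3, 9, 74]]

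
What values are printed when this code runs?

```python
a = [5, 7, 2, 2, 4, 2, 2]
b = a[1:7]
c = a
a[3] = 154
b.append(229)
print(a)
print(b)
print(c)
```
[5, 7, 2, 154, 4, 2, 2]
[7, 2, 2, 4, 2, 2, 229]
[5, 7, 2, 154, 4, 2, 2]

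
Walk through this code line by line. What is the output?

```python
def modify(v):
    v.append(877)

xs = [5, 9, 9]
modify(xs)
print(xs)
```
[5, 9, 9, 877]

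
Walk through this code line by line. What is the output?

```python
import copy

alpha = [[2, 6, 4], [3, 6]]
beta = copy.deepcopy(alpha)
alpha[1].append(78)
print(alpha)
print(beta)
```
[[2, 6, 4], [3, 6, 78]]
[[2, 6, 4], [3, 6]]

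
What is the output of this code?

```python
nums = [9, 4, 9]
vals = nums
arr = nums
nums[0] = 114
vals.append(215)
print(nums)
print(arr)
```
[114, 4, 9, 215]
[114, 4, 9, 215]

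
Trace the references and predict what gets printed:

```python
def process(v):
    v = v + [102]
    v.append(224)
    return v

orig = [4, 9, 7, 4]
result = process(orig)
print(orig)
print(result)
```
[4, 9, 7, 4]
[4, 9, 7, 4, 102, 224]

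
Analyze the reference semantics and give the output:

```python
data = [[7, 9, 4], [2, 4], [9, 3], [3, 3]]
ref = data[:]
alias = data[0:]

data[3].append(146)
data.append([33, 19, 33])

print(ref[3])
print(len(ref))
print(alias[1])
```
[3, 3, 146]
4
[2, 4]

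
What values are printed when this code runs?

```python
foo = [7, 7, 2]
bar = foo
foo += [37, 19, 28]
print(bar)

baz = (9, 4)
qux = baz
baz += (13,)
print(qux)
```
[7, 7, 2, 37, 19, 28]
(9, 4)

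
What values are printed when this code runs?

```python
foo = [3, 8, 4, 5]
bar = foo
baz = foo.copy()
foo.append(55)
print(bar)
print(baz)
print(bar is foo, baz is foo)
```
[3, 8, 4, 5, 55]
[3, 8, 4, 5]
True False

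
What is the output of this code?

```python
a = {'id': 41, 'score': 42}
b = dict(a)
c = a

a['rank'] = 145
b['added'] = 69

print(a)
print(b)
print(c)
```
{'id': 41, 'score': 42, 'rank': 145}
{'id': 41, 'score': 42, 'added': 69}
{'id': 41, 'score': 42, 'rank': 145}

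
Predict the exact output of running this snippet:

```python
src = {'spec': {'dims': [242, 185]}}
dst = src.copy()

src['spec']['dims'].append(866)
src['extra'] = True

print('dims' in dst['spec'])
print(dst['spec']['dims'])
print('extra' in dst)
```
True
[242, 185, 866]
False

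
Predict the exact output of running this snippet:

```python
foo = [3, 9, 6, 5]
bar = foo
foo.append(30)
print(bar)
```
[3, 9, 6, 5, 30]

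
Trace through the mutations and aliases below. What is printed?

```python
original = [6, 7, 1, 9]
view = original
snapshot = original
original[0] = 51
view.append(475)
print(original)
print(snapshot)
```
[51, 7, 1, 9, 475]
[51, 7, 1, 9, 475]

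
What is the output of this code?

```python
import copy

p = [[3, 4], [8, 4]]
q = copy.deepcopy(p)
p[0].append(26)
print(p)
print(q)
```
[[3, 4, 26], [8, 4]]
[[3, 4], [8, 4]]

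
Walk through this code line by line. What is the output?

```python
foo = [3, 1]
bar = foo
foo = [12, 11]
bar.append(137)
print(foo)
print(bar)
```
[12, 11]
[3, 1, 137]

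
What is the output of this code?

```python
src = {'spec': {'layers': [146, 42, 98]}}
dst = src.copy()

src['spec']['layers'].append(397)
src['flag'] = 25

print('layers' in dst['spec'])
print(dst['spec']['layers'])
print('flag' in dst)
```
True
[146, 42, 98, 397]
False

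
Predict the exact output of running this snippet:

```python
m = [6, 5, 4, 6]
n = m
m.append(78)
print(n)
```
[6, 5, 4, 6, 78]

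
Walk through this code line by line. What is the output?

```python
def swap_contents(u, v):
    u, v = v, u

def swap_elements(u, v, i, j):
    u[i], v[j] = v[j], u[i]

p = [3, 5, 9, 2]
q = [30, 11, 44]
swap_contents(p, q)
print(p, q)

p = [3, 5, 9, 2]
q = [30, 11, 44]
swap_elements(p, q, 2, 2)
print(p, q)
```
[3, 5, 9, 2] [30, 11, 44]
[3, 5, 44, 2] [30, 11, 9]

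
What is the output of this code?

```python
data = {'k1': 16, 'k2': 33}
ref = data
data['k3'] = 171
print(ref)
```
{'k1': 16, 'k2': 33, 'k3': 171}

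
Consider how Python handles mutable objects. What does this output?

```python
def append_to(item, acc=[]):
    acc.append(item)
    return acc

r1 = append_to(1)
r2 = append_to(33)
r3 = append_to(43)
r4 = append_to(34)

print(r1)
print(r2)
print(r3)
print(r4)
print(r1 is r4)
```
[1, 33, 43, 34]
[1, 33, 43, 34]
[1, 33, 43, 34]
[1, 33, 43, 34]
True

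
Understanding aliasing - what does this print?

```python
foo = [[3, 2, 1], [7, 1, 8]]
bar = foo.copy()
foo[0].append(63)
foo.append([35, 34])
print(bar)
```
[[3, 2, 1, 63], [7, 1, 8]]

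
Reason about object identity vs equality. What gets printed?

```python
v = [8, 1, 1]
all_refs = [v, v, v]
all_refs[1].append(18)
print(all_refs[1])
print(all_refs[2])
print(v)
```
[8, 1, 1, 18]
[8, 1, 1, 18]
[8, 1, 1, 18]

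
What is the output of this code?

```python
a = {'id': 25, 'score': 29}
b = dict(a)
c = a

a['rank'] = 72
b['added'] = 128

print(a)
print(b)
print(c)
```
{'id': 25, 'score': 29, 'rank': 72}
{'id': 25, 'score': 29, 'added': 128}
{'id': 25, 'score': 29, 'rank': 72}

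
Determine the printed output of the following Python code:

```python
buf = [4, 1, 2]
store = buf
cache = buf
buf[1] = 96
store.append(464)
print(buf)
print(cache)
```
[4, 96, 2, 464]
[4, 96, 2, 464]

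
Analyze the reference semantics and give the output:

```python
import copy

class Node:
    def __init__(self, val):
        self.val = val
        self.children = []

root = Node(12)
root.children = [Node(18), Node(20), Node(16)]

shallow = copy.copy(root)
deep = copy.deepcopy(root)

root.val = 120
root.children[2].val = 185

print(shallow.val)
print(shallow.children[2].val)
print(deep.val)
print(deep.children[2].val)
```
12
185
12
16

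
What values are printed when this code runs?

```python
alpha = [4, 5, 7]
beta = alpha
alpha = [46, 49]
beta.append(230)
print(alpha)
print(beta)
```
[46, 49]
[4, 5, 7, 230]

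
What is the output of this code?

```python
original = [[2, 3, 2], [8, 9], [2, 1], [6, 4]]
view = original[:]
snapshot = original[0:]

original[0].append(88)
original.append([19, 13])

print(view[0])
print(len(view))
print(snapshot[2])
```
[2, 3, 2, 88]
4
[2, 1]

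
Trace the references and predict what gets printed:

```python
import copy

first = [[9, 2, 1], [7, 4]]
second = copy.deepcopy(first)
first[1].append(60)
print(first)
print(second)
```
[[9, 2, 1], [7, 4, 60]]
[[9, 2, 1], [7, 4]]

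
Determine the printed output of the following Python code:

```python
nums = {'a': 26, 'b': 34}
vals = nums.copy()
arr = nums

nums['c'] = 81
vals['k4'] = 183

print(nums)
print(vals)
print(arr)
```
{'a': 26, 'b': 34, 'c': 81}
{'a': 26, 'b': 34, 'k4': 183}
{'a': 26, 'b': 34, 'c': 81}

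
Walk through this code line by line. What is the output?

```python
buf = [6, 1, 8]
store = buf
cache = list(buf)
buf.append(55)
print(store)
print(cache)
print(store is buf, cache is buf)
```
[6, 1, 8, 55]
[6, 1, 8]
True False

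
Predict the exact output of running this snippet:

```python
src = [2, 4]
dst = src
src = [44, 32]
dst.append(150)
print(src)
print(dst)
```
[44, 32]
[2, 4, 150]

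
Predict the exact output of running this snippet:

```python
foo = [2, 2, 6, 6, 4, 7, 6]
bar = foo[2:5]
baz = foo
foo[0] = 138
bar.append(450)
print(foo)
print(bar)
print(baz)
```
[138, 2, 6, 6, 4, 7, 6]
[6, 6, 4, 450]
[138, 2, 6, 6, 4, 7, 6]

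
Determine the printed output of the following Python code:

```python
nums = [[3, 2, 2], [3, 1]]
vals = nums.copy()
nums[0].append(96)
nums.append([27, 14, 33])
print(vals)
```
[[3, 2, 2, 96], [3, 1]]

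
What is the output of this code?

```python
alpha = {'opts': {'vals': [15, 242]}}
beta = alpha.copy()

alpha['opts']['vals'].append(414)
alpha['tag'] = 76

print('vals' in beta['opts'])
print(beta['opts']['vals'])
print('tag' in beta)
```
True
[15, 242, 414]
False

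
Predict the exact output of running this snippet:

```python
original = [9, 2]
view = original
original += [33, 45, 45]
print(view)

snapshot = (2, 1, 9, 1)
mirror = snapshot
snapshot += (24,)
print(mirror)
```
[9, 2, 33, 45, 45]
(2, 1, 9, 1)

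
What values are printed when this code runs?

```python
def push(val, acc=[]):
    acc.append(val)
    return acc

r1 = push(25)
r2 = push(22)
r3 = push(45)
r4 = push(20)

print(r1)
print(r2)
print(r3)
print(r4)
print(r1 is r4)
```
[25, 22, 45, 20]
[25, 22, 45, 20]
[25, 22, 45, 20]
[25, 22, 45, 20]
True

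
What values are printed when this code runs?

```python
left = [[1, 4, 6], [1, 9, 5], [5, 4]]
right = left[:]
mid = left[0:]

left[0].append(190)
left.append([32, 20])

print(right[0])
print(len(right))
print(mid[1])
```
[1, 4, 6, 190]
3
[1, 9, 5]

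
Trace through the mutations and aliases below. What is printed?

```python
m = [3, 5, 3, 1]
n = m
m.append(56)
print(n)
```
[3, 5, 3, 1, 56]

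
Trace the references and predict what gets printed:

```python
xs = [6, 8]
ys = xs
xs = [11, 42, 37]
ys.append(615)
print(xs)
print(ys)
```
[11, 42, 37]
[6, 8, 615]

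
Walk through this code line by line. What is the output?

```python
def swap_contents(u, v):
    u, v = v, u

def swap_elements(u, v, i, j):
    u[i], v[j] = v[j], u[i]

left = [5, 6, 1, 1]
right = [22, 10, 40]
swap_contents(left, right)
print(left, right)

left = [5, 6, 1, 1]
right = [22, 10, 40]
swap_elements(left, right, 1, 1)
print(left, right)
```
[5, 6, 1, 1] [22, 10, 40]
[5, 10, 1, 1] [22, 6, 40]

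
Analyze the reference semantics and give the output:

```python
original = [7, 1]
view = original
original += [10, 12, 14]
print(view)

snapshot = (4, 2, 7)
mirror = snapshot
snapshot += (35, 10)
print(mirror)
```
[7, 1, 10, 12, 14]
(4, 2, 7)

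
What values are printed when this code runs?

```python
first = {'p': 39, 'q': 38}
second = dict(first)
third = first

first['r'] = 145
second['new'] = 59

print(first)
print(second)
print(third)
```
{'p': 39, 'q': 38, 'r': 145}
{'p': 39, 'q': 38, 'new': 59}
{'p': 39, 'q': 38, 'r': 145}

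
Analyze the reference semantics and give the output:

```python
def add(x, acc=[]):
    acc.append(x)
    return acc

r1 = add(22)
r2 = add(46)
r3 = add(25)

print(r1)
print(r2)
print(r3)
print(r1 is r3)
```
[22, 46, 25]
[22, 46, 25]
[22, 46, 25]
True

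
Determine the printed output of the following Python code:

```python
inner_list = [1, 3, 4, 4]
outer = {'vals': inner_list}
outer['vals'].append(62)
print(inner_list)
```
[1, 3, 4, 4, 62]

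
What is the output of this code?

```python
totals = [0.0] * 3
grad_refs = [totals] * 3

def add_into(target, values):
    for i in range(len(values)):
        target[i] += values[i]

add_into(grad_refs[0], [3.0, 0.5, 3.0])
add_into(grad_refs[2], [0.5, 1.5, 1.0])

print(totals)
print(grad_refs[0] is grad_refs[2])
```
[3.5, 2.0, 4.0]
True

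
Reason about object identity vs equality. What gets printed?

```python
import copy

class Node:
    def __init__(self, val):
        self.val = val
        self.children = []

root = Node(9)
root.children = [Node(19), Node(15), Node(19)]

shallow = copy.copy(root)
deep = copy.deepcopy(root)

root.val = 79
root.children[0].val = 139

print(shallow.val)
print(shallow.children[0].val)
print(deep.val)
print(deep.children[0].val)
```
9
139
9
19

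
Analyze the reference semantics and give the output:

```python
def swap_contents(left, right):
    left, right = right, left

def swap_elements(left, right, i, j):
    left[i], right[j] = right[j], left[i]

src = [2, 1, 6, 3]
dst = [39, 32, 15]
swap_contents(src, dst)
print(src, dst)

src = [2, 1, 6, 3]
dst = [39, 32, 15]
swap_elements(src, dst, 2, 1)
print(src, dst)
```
[2, 1, 6, 3] [39, 32, 15]
[2, 1, 32, 3] [39, 6, 15]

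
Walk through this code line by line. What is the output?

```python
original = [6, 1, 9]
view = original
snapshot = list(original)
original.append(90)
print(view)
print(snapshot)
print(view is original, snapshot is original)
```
[6, 1, 9, 90]
[6, 1, 9]
True False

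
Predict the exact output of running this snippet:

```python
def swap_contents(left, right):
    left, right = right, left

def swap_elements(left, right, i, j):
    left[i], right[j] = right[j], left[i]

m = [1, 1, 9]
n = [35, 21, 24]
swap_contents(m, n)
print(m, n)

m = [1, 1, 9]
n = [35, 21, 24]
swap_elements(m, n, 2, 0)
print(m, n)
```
[1, 1, 9] [35, 21, 24]
[1, 1, 35] [9, 21, 24]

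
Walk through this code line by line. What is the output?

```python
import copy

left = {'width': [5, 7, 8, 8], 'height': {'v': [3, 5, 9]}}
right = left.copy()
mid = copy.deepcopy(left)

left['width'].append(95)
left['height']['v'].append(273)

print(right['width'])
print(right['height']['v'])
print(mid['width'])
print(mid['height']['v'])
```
[5, 7, 8, 8, 95]
[3, 5, 9, 273]
[5, 7, 8, 8]
[3, 5, 9]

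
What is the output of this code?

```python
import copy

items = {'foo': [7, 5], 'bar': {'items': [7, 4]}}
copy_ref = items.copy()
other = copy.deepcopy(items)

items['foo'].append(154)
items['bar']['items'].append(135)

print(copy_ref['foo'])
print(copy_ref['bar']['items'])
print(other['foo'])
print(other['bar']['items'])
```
[7, 5, 154]
[7, 4, 135]
[7, 5]
[7, 4]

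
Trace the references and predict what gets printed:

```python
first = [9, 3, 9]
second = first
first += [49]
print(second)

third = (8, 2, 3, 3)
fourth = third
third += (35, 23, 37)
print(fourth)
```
[9, 3, 9, 49]
(8, 2, 3, 3)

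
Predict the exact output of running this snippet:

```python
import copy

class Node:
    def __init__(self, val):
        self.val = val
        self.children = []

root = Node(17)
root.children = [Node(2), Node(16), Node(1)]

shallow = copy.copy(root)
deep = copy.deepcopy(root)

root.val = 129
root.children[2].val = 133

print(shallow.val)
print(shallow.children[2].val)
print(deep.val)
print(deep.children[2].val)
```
17
133
17
1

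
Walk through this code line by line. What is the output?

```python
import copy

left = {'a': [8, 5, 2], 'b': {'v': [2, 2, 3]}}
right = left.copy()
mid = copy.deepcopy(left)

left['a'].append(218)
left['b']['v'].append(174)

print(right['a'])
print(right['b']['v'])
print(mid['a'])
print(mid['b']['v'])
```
[8, 5, 2, 218]
[2, 2, 3, 174]
[8, 5, 2]
[2, 2, 3]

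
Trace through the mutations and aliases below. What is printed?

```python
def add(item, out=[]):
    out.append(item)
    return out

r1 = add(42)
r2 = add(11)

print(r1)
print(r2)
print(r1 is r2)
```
[42, 11]
[42, 11]
True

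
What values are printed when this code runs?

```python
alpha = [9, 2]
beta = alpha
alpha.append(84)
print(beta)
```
[9, 2, 84]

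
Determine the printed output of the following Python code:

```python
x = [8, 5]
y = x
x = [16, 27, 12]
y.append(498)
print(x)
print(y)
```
[16, 27, 12]
[8, 5, 498]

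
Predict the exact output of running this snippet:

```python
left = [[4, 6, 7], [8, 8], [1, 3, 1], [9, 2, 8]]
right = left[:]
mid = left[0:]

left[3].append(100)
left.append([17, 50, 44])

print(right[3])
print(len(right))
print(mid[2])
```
[9, 2, 8, 100]
4
[1, 3, 1]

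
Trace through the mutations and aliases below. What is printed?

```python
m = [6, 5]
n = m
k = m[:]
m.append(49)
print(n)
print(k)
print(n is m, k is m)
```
[6, 5, 49]
[6, 5]
True False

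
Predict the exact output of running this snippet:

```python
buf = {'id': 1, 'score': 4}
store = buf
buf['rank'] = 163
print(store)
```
{'id': 1, 'score': 4, 'rank': 163}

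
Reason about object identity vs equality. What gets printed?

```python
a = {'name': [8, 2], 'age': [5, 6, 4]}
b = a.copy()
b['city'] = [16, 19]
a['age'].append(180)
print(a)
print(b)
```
{'name': [8, 2], 'age': [5, 6, 4, 180]}
{'name': [8, 2], 'age': [5, 6, 4, 180], 'city': [16, 19]}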